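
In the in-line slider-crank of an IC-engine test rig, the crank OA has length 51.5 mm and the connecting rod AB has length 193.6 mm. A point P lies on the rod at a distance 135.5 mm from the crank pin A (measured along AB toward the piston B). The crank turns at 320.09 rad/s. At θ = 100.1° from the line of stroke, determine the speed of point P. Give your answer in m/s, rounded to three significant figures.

15.7

ω = 320.1 rad/s.  Crank-pin speed |V_A| = rω = 16.485 m/s, perpendicular to OA.
Rod angle: sinφ = −(r/L) sinθ ⇒ φ = -15.182°; ω_rod = −rω cosθ/√(L²−r²sin²θ) = +15.472 rad/s.
V_P = V_A + ω_rod × AP, with AP = 0.1355 m along the rod.
Components: V_Px = −rω sinθ − a·ω_rod·sinφ = -15.68 m/s;  V_Py = rω cosθ + a·ω_rod·cosφ = -0.86756 m/s.
|V_P| = √(V_Px² + V_Py²) = 15.704 m/s.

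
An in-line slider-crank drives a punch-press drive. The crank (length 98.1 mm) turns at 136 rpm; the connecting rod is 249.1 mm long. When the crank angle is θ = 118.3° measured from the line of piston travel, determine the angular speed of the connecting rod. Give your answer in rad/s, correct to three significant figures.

2.83

ω = 14.24 rad/s (converted from 136 rpm).
The rod makes angle φ with the slider axis where L sinφ = r sinθ; differentiating, L cosφ·φ̇ = r ω cosθ.
L cosφ = √(L² − r² sin²θ) = 0.23365 m.
|ω_rod| = r ω |cosθ| / √(L² − r² sin²θ) = 0.0981·14.24·0.47409/0.23365 = 2.8349 rad/s.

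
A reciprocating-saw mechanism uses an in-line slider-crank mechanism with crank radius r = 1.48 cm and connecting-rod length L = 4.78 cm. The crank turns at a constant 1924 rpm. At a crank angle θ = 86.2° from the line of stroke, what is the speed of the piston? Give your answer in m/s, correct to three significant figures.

ω = 2π·1924/60 = 201.5 rad/s
For an in-line slider-crank, x = r cosθ + √(L² − r² sin²θ), so v = −rω sinθ·[1 + r cosθ/√(L² − r² sin²θ)].
With r = 0.0148 m, L = 0.0478 m, θ = 86.2°: √(L² − r² sin²θ) = 0.045462 m.
v = −0.0148·201.5·0.99780·[1 + 0.0148·0.06627/0.045462] = -3.0396 m/s.
|v| = 3.0396 m/s.

3.04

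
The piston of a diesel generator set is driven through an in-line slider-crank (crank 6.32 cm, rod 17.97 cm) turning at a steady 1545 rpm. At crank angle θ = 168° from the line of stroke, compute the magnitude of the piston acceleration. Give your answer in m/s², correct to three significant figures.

ω = 2π·1545/60 = 161.8 rad/s
x(θ) = r cosθ + √(L² − r² sin²θ); with ω constant, a = ω²·d²x/dθ².
d²x/dθ² = −r cosθ − r²(cos2θ)/√u − r⁴ sin²2θ/(4u^{3/2}),  u = L² − r² sin²θ = 0.0321194 m².
Substituting r = 0.0632 m, L = 0.1797 m, θ = 168°: d²x/dθ² = +0.041344 m.
a = ω²·d²x/dθ² = (161.8)²·(+0.041344) = +1082.3 m/s²;  |a| = 1082.3 m/s².

1080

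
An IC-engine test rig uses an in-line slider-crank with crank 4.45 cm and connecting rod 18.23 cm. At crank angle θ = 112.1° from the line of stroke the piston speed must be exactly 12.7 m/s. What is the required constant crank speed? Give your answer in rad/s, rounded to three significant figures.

For an in-line slider-crank, |v_piston| = rω|sinθ|·[1 + r cosθ/√(L² − r² sin²θ)].
With r = 0.0445 m, L = 0.1823 m, θ = 112.1°: the bracketed kinematic factor |dx/dθ| = 0.037343 m.
ω = v/|dx/dθ| = 12.7/0.037343 = 340.09 rad/s.

340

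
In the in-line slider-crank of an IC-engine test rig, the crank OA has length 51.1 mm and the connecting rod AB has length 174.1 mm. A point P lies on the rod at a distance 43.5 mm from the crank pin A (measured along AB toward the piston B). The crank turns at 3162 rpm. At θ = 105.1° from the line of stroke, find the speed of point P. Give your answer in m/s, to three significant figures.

16.3

ω = 331.1 rad/s.  Crank-pin speed |V_A| = rω = 16.92 m/s, perpendicular to OA.
Rod angle: sinφ = −(r/L) sinθ ⇒ φ = -16.462°; ω_rod = −rω cosθ/√(L²−r²sin²θ) = +26.4 rad/s.
V_P = V_A + ω_rod × AP, with AP = 0.0435 m along the rod.
Components: V_Px = −rω sinθ − a·ω_rod·sinφ = -16.011 m/s;  V_Py = rω cosθ + a·ω_rod·cosφ = -3.3065 m/s.
|V_P| = √(V_Px² + V_Py²) = 16.349 m/s.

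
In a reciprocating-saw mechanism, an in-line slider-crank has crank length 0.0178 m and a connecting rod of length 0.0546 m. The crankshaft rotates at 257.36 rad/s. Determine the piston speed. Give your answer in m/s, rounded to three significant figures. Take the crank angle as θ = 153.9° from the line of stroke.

ω = 257.4 rad/s
For an in-line slider-crank, x = r cosθ + √(L² − r² sin²θ), so v = −rω sinθ·[1 + r cosθ/√(L² − r² sin²θ)].
With r = 0.0178 m, L = 0.0546 m, θ = 153.9°: √(L² − r² sin²θ) = 0.054036 m.
v = −0.0178·257.4·0.43994·[1 + 0.0178·-0.89803/0.054036] = -1.4192 m/s.
|v| = 1.4192 m/s.

1.42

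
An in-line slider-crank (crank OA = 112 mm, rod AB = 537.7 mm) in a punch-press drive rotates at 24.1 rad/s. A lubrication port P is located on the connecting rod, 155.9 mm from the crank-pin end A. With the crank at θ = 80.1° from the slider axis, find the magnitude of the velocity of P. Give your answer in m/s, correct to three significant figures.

ω = 24.1 rad/s.  Crank-pin speed |V_A| = rω = 2.6992 m/s, perpendicular to OA.
Rod angle: sinφ = −(r/L) sinθ ⇒ φ = -11.841°; ω_rod = −rω cosθ/√(L²−r²sin²θ) = -0.88183 rad/s.
V_P = V_A + ω_rod × AP, with AP = 0.1559 m along the rod.
Components: V_Px = −rω sinθ − a·ω_rod·sinφ = -2.6872 m/s;  V_Py = rω cosθ + a·ω_rod·cosφ = +0.32952 m/s.
|V_P| = √(V_Px² + V_Py²) = 2.7073 m/s.

2.71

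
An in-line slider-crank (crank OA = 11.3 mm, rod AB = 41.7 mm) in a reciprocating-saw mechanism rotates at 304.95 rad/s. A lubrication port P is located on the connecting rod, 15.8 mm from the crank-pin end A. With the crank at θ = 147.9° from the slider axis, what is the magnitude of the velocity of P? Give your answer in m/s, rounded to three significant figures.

2.47

ω = 304.9 rad/s.  Crank-pin speed |V_A| = rω = 3.4459 m/s, perpendicular to OA.
Rod angle: sinφ = −(r/L) sinθ ⇒ φ = -8.279°; ω_rod = −rω cosθ/√(L²−r²sin²θ) = +70.74 rad/s.
V_P = V_A + ω_rod × AP, with AP = 0.0158 m along the rod.
Components: V_Px = −rω sinθ − a·ω_rod·sinφ = -1.6702 m/s;  V_Py = rω cosθ + a·ω_rod·cosφ = -1.8131 m/s.
|V_P| = √(V_Px² + V_Py²) = 2.4651 m/s.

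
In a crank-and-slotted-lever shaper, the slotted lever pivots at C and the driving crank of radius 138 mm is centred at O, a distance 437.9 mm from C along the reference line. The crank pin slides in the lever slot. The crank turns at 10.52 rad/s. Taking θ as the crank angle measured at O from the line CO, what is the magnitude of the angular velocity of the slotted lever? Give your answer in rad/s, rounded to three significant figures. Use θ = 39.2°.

ω = 10.52 rad/s
Crank pin A relative to C: A = (d + r cosθ, r sinθ); lever angle φ = atan2(r sinθ, d + r cosθ).
Differentiating tanφ: φ̇ = rω(d cosθ + r)/(d² + r² + 2dr cosθ).
d² + r² + 2dr cosθ = |CA|² = 0.304461 m²;  d cosθ + r = +0.47735 m.
|ω_lever| = |0.138·10.52·+0.47735| / 0.304461 = 2.2761 rad/s.

2.28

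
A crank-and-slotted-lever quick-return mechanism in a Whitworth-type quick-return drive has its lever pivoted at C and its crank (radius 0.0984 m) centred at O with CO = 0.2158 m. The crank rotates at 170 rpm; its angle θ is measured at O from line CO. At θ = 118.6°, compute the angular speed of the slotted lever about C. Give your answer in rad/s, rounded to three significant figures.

0.239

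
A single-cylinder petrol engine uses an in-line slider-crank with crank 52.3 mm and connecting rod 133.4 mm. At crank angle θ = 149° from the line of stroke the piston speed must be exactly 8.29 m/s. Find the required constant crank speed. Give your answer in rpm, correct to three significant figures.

For an in-line slider-crank, |v_piston| = rω|sinθ|·[1 + r cosθ/√(L² − r² sin²θ)].
With r = 0.0523 m, L = 0.1334 m, θ = 149°: the bracketed kinematic factor |dx/dθ| = 0.017694 m.
ω = v/|dx/dθ| = 8.29/0.017694 = 468.52 rad/s.
N = 60ω/(2π) = 4474.1 rpm.

4470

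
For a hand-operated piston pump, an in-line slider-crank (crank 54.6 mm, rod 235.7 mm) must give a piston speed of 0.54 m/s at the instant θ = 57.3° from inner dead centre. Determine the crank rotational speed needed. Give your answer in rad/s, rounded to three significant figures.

10.4

For an in-line slider-crank, |v_piston| = rω|sinθ|·[1 + r cosθ/√(L² − r² sin²θ)].
With r = 0.0546 m, L = 0.2357 m, θ = 57.3°: the bracketed kinematic factor |dx/dθ| = 0.051809 m.
ω = v/|dx/dθ| = 0.54/0.051809 = 10.423 rad/s.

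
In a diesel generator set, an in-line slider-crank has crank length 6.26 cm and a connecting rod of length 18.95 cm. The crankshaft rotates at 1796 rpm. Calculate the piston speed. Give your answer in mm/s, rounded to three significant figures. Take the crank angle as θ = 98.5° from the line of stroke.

11000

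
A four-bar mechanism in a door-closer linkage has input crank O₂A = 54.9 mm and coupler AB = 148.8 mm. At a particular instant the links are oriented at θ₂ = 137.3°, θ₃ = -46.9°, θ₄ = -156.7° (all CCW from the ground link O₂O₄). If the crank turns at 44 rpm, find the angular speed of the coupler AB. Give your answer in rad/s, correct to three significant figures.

1.65

ω₂ = 4.608 rad/s (from 44 rpm).
Differentiating the loop-closure r₂e^{iθ₂}+r₃e^{iθ₃}=r₁+r₄e^{iθ₄} gives r₂ω₂e^{iθ₂}+r₃ω₃e^{iθ₃}=r₄ω₄e^{iθ₄}.
Eliminating the other unknown: ω₃ = r₂ω₂ sin(θ₄−θ₂) / [r₃ sin(θ₃−θ₄)].
Numerator sine = +0.91355; denominator sine = +0.94088.
Result = 0.0549·4.608·(+0.91355) / (0.1488·(+0.94088)) = +1.6506 rad/s; magnitude 1.6506 rad/s.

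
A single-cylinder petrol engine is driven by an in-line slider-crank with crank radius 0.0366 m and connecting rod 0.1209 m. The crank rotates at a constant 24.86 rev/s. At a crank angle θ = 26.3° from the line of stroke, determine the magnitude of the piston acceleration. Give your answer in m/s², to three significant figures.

970

ω = 2π·24.9 = 156.2 rad/s
x(θ) = r cosθ + √(L² − r² sin²θ); with ω constant, a = ω²·d²x/dθ².
d²x/dθ² = −r cosθ − r²(cos2θ)/√u − r⁴ sin²2θ/(4u^{3/2}),  u = L² − r² sin²θ = 0.0143538 m².
Substituting r = 0.0366 m, L = 0.1209 m, θ = 26.3°: d²x/dθ² = -0.039767 m.
a = ω²·d²x/dθ² = (156.2)²·(-0.039767) = -970.25 m/s²;  |a| = 970.25 m/s².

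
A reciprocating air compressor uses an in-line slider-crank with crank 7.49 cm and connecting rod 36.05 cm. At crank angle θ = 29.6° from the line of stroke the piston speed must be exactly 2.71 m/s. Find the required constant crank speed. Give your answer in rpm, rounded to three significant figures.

592

For an in-line slider-crank, |v_piston| = rω|sinθ|·[1 + r cosθ/√(L² − r² sin²θ)].
With r = 0.0749 m, L = 0.3605 m, θ = 29.6°: the bracketed kinematic factor |dx/dθ| = 0.043715 m.
ω = v/|dx/dθ| = 2.71/0.043715 = 61.992 rad/s.
N = 60ω/(2π) = 591.98 rpm.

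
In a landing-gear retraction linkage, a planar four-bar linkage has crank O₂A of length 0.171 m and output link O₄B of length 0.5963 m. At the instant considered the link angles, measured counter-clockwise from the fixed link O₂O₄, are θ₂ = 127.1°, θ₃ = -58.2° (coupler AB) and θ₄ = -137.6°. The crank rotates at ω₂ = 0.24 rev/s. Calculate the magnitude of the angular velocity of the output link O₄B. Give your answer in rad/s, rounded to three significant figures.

ω₂ = 1.508 rad/s (from 0.24 rev/s).
Differentiating the loop-closure r₂e^{iθ₂}+r₃e^{iθ₃}=r₁+r₄e^{iθ₄} gives r₂ω₂e^{iθ₂}+r₃ω₃e^{iθ₃}=r₄ω₄e^{iθ₄}.
Eliminating the other unknown: ω₄ = r₂ω₂ sin(θ₂−θ₃) / [r₄ sin(θ₄−θ₃)].
Numerator sine = -0.09237; denominator sine = -0.98294.
Result = 0.171·1.508·(-0.09237) / (0.5963·(-0.98294)) = +0.040638 rad/s; magnitude 0.040638 rad/s.

0.0406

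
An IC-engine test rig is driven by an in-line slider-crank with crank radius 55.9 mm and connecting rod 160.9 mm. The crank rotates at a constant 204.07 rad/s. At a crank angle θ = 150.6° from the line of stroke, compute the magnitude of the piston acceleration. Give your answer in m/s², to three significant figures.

1580

ω = 204.1 rad/s
x(θ) = r cosθ + √(L² − r² sin²θ); with ω constant, a = ω²·d²x/dθ².
d²x/dθ² = −r cosθ − r²(cos2θ)/√u − r⁴ sin²2θ/(4u^{3/2}),  u = L² − r² sin²θ = 0.0251358 m².
Substituting r = 0.0559 m, L = 0.1609 m, θ = 150.6°: d²x/dθ² = +0.038043 m.
a = ω²·d²x/dθ² = (204.1)²·(+0.038043) = +1584.3 m/s²;  |a| = 1584.3 m/s².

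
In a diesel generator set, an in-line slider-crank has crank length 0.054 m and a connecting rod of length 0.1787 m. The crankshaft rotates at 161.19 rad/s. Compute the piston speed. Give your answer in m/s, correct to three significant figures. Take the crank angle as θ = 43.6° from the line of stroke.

7.35

ω = 161.2 rad/s
For an in-line slider-crank, x = r cosθ + √(L² − r² sin²θ), so v = −rω sinθ·[1 + r cosθ/√(L² − r² sin²θ)].
With r = 0.054 m, L = 0.1787 m, θ = 43.6°: √(L² − r² sin²θ) = 0.17478 m.
v = −0.054·161.2·0.68962·[1 + 0.054·0.72417/0.17478] = -7.3457 m/s.
|v| = 7.3457 m/s.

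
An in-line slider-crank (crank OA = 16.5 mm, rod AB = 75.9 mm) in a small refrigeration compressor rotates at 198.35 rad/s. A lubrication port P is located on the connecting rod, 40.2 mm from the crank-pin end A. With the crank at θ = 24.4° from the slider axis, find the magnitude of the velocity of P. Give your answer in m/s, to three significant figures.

2.05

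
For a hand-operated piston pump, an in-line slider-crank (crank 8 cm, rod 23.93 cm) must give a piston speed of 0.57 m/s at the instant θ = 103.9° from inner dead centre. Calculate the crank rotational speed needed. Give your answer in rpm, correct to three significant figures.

For an in-line slider-crank, |v_piston| = rω|sinθ|·[1 + r cosθ/√(L² − r² sin²θ)].
With r = 0.08 m, L = 0.2393 m, θ = 103.9°: the bracketed kinematic factor |dx/dθ| = 0.071064 m.
ω = v/|dx/dθ| = 0.57/0.071064 = 8.021 rad/s.
N = 60ω/(2π) = 76.595 rpm.

76.6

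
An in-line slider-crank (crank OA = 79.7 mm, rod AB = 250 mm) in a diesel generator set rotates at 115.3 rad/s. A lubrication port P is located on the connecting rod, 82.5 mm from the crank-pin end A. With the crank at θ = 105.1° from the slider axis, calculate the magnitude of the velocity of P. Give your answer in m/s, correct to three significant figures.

ω = 115.3 rad/s.  Crank-pin speed |V_A| = rω = 9.1894 m/s, perpendicular to OA.
Rod angle: sinφ = −(r/L) sinθ ⇒ φ = -17.926°; ω_rod = −rω cosθ/√(L²−r²sin²θ) = +10.064 rad/s.
V_P = V_A + ω_rod × AP, with AP = 0.0825 m along the rod.
Components: V_Px = −rω sinθ − a·ω_rod·sinφ = -8.6166 m/s;  V_Py = rω cosθ + a·ω_rod·cosφ = -1.6039 m/s.
|V_P| = √(V_Px² + V_Py²) = 8.7646 m/s.

8.76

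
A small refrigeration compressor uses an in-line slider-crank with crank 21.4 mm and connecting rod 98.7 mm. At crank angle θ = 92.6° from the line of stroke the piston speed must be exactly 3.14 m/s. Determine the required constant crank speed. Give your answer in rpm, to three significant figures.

1420

For an in-line slider-crank, |v_piston| = rω|sinθ|·[1 + r cosθ/√(L² − r² sin²θ)].
With r = 0.0214 m, L = 0.0987 m, θ = 92.6°: the bracketed kinematic factor |dx/dθ| = 0.021163 m.
ω = v/|dx/dθ| = 3.14/0.021163 = 148.38 rad/s.
N = 60ω/(2π) = 1416.9 rpm.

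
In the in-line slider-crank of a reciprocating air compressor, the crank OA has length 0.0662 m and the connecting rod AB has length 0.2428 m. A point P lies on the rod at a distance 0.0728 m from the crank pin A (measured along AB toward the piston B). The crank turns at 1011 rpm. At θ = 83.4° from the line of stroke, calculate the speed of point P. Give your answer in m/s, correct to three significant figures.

7.05

ω = 105.9 rad/s.  Crank-pin speed |V_A| = rω = 7.0087 m/s, perpendicular to OA.
Rod angle: sinφ = −(r/L) sinθ ⇒ φ = -15.715°; ω_rod = −rω cosθ/√(L²−r²sin²θ) = -3.4466 rad/s.
V_P = V_A + ω_rod × AP, with AP = 0.0728 m along the rod.
Components: V_Px = −rω sinθ − a·ω_rod·sinφ = -7.0302 m/s;  V_Py = rω cosθ + a·ω_rod·cosφ = +0.56403 m/s.
|V_P| = √(V_Px² + V_Py²) = 7.0528 m/s.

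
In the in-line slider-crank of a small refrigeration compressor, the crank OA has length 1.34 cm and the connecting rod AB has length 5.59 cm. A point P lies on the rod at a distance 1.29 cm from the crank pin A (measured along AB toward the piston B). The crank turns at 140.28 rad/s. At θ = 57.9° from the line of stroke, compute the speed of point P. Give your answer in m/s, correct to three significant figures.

ω = 140.3 rad/s.  Crank-pin speed |V_A| = rω = 1.8798 m/s, perpendicular to OA.
Rod angle: sinφ = −(r/L) sinθ ⇒ φ = -11.716°; ω_rod = −rω cosθ/√(L²−r²sin²θ) = -18.25 rad/s.
V_P = V_A + ω_rod × AP, with AP = 0.0129 m along the rod.
Components: V_Px = −rω sinθ − a·ω_rod·sinφ = -1.6402 m/s;  V_Py = rω cosθ + a·ω_rod·cosφ = +0.76838 m/s.
|V_P| = √(V_Px² + V_Py²) = 1.8112 m/s.

1.81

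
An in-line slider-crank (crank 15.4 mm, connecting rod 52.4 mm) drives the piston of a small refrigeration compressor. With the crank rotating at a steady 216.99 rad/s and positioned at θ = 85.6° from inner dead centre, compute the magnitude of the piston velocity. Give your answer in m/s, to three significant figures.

3.41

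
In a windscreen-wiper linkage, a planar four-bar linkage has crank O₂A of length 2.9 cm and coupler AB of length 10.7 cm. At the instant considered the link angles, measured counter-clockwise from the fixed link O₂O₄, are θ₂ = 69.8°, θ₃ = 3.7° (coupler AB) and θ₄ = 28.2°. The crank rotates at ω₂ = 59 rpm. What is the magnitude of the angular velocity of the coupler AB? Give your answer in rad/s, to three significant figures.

ω₂ = 6.178 rad/s (from 59 rpm).
Differentiating the loop-closure r₂e^{iθ₂}+r₃e^{iθ₃}=r₁+r₄e^{iθ₄} gives r₂ω₂e^{iθ₂}+r₃ω₃e^{iθ₃}=r₄ω₄e^{iθ₄}.
Eliminating the other unknown: ω₃ = r₂ω₂ sin(θ₄−θ₂) / [r₃ sin(θ₃−θ₄)].
Numerator sine = -0.66393; denominator sine = -0.41469.
Result = 0.029·6.178·(-0.66393) / (0.107·(-0.41469)) = +2.6809 rad/s; magnitude 2.6809 rad/s.

2.68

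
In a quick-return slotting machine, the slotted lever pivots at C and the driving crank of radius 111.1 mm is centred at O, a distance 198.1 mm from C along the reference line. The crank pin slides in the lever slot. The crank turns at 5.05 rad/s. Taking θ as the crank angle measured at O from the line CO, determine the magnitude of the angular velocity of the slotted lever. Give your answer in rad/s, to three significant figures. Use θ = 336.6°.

1.79

ω = 5.05 rad/s
Crank pin A relative to C: A = (d + r cosθ, r sinθ); lever angle φ = atan2(r sinθ, d + r cosθ).
Differentiating tanφ: φ̇ = rω(d cosθ + r)/(d² + r² + 2dr cosθ).
d² + r² + 2dr cosθ = |CA|² = 0.0919844 m²;  d cosθ + r = +0.29291 m.
|ω_lever| = |0.1111·5.05·+0.29291| / 0.0919844 = 1.7866 rad/s.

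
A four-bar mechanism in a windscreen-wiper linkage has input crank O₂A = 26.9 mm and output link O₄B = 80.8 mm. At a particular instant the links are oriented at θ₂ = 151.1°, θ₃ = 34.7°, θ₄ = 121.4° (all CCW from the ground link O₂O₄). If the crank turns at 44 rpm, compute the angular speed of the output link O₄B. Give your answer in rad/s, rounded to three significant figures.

ω₂ = 4.608 rad/s (from 44 rpm).
Differentiating the loop-closure r₂e^{iθ₂}+r₃e^{iθ₃}=r₁+r₄e^{iθ₄} gives r₂ω₂e^{iθ₂}+r₃ω₃e^{iθ₃}=r₄ω₄e^{iθ₄}.
Eliminating the other unknown: ω₄ = r₂ω₂ sin(θ₂−θ₃) / [r₄ sin(θ₄−θ₃)].
Numerator sine = +0.89571; denominator sine = +0.99834.
Result = 0.0269·4.608·(+0.89571) / (0.0808·(+0.99834)) = +1.3763 rad/s; magnitude 1.3763 rad/s.

1.38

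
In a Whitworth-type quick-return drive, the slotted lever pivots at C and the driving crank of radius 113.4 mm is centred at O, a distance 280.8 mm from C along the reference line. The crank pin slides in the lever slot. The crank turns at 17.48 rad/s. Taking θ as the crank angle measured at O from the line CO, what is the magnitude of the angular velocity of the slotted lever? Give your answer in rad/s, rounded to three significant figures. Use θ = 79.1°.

3.18

ω = 17.48 rad/s
Crank pin A relative to C: A = (d + r cosθ, r sinθ); lever angle φ = atan2(r sinθ, d + r cosθ).
Differentiating tanφ: φ̇ = rω(d cosθ + r)/(d² + r² + 2dr cosθ).
d² + r² + 2dr cosθ = |CA|² = 0.103751 m²;  d cosθ + r = +0.1665 m.
|ω_lever| = |0.1134·17.48·+0.1665| / 0.103751 = 3.1811 rad/s.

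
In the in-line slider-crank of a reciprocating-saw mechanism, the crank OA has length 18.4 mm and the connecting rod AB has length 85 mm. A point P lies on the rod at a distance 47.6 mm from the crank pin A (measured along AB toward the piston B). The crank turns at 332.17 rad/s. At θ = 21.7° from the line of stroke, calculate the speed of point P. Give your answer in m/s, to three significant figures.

3.55

ω = 332.2 rad/s.  Crank-pin speed |V_A| = rω = 6.1119 m/s, perpendicular to OA.
Rod angle: sinφ = −(r/L) sinθ ⇒ φ = -4.591°; ω_rod = −rω cosθ/√(L²−r²sin²θ) = -67.024 rad/s.
V_P = V_A + ω_rod × AP, with AP = 0.0476 m along the rod.
Components: V_Px = −rω sinθ − a·ω_rod·sinφ = -2.5152 m/s;  V_Py = rω cosθ + a·ω_rod·cosφ = +2.4987 m/s.
|V_P| = √(V_Px² + V_Py²) = 3.5454 m/s.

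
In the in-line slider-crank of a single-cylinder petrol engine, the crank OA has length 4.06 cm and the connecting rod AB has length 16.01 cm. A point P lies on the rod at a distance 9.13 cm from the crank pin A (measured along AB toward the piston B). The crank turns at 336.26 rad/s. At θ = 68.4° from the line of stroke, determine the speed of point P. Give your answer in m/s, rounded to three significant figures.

ω = 336.3 rad/s.  Crank-pin speed |V_A| = rω = 13.652 m/s, perpendicular to OA.
Rod angle: sinφ = −(r/L) sinθ ⇒ φ = -13.638°; ω_rod = −rω cosθ/√(L²−r²sin²θ) = -32.302 rad/s.
V_P = V_A + ω_rod × AP, with AP = 0.0913 m along the rod.
Components: V_Px = −rω sinθ − a·ω_rod·sinφ = -13.389 m/s;  V_Py = rω cosθ + a·ω_rod·cosφ = +2.1597 m/s.
|V_P| = √(V_Px² + V_Py²) = 13.562 m/s.

13.6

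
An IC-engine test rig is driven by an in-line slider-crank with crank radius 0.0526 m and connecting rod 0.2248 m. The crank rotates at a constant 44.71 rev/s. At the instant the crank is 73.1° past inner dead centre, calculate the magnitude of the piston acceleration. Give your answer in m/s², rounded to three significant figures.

ω = 2π·44.7 = 280.9 rad/s
x(θ) = r cosθ + √(L² − r² sin²θ); with ω constant, a = ω²·d²x/dθ².
d²x/dθ² = −r cosθ − r²(cos2θ)/√u − r⁴ sin²2θ/(4u^{3/2}),  u = L² − r² sin²θ = 0.0480021 m².
Substituting r = 0.0526 m, L = 0.2248 m, θ = 73.1°: d²x/dθ² = -0.0048534 m.
a = ω²·d²x/dθ² = (280.9)²·(-0.0048534) = -383.02 m/s²;  |a| = 383.02 m/s².

383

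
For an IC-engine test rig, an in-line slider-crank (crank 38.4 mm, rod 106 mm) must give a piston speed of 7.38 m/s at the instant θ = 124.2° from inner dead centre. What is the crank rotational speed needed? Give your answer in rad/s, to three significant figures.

For an in-line slider-crank, |v_piston| = rω|sinθ|·[1 + r cosθ/√(L² − r² sin²θ)].
With r = 0.0384 m, L = 0.106 m, θ = 124.2°: the bracketed kinematic factor |dx/dθ| = 0.024981 m.
ω = v/|dx/dθ| = 7.38/0.024981 = 295.42 rad/s.

295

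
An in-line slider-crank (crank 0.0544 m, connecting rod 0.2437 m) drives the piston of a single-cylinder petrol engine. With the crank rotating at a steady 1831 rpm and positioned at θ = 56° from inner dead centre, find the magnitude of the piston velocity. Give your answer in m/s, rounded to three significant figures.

ω = 2π·1831/60 = 191.7 rad/s
For an in-line slider-crank, x = r cosθ + √(L² − r² sin²θ), so v = −rω sinθ·[1 + r cosθ/√(L² − r² sin²θ)].
With r = 0.0544 m, L = 0.2437 m, θ = 56°: √(L² − r² sin²θ) = 0.23949 m.
v = −0.0544·191.7·0.82904·[1 + 0.0544·0.55919/0.23949] = -9.7459 m/s.
|v| = 9.7459 m/s.

9.75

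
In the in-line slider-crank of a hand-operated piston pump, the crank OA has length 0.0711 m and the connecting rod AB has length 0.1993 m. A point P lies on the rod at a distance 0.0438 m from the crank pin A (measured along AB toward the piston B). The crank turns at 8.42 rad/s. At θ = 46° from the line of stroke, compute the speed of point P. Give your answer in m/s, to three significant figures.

ω = 8.42 rad/s.  Crank-pin speed |V_A| = rω = 0.59866 m/s, perpendicular to OA.
Rod angle: sinφ = −(r/L) sinθ ⇒ φ = -14.870°; ω_rod = −rω cosθ/√(L²−r²sin²θ) = -2.1589 rad/s.
V_P = V_A + ω_rod × AP, with AP = 0.0438 m along the rod.
Components: V_Px = −rω sinθ − a·ω_rod·sinφ = -0.45491 m/s;  V_Py = rω cosθ + a·ω_rod·cosφ = +0.32447 m/s.
|V_P| = √(V_Px² + V_Py²) = 0.55877 m/s.

0.559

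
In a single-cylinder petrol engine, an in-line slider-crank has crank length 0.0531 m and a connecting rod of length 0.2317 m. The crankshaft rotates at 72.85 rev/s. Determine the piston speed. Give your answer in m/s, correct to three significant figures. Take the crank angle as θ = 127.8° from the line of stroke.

16.5

ω = 2π·72.8 = 457.7 rad/s
For an in-line slider-crank, x = r cosθ + √(L² − r² sin²θ), so v = −rω sinθ·[1 + r cosθ/√(L² − r² sin²θ)].
With r = 0.0531 m, L = 0.2317 m, θ = 127.8°: √(L² − r² sin²θ) = 0.22787 m.
v = −0.0531·457.7·0.79016·[1 + 0.0531·-0.61291/0.22787] = -16.462 m/s.
|v| = 16.462 m/s.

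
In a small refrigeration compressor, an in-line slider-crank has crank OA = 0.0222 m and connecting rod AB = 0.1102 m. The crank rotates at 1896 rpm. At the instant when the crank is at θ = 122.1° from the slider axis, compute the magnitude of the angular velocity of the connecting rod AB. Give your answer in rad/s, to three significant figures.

21.6

ω = 198.5 rad/s (converted from 1896 rpm).
The rod makes angle φ with the slider axis where L sinφ = r sinθ; differentiating, L cosφ·φ̇ = r ω cosθ.
L cosφ = √(L² − r² sin²θ) = 0.10858 m.
|ω_rod| = r ω |cosθ| / √(L² − r² sin²θ) = 0.0222·198.5·0.53140/0.10858 = 21.571 rad/s.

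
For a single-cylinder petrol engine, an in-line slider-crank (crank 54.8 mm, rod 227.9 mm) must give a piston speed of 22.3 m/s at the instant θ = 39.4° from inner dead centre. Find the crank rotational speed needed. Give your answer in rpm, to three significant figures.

5150

For an in-line slider-crank, |v_piston| = rω|sinθ|·[1 + r cosθ/√(L² − r² sin²θ)].
With r = 0.0548 m, L = 0.2279 m, θ = 39.4°: the bracketed kinematic factor |dx/dθ| = 0.041323 m.
ω = v/|dx/dθ| = 22.3/0.041323 = 539.65 rad/s.
N = 60ω/(2π) = 5153.3 rpm.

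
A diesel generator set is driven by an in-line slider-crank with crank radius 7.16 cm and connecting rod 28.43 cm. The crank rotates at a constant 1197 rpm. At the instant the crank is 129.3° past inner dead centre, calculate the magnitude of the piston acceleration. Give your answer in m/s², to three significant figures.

ω = 2π·1197/60 = 125.3 rad/s
x(θ) = r cosθ + √(L² − r² sin²θ); with ω constant, a = ω²·d²x/dθ².
d²x/dθ² = −r cosθ − r²(cos2θ)/√u − r⁴ sin²2θ/(4u^{3/2}),  u = L² − r² sin²θ = 0.0777566 m².
Substituting r = 0.0716 m, L = 0.2843 m, θ = 129.3°: d²x/dθ² = +0.048693 m.
a = ω²·d²x/dθ² = (125.3)²·(+0.048693) = +765.09 m/s²;  |a| = 765.09 m/s².

765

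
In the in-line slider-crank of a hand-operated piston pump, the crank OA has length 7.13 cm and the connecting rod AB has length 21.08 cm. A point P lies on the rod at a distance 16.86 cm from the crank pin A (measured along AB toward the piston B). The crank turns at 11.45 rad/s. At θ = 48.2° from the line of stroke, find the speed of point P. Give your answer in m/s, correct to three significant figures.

ω = 11.45 rad/s.  Crank-pin speed |V_A| = rω = 0.81639 m/s, perpendicular to OA.
Rod angle: sinφ = −(r/L) sinθ ⇒ φ = -14.605°; ω_rod = −rω cosθ/√(L²−r²sin²θ) = -2.6675 rad/s.
V_P = V_A + ω_rod × AP, with AP = 0.1686 m along the rod.
Components: V_Px = −rω sinθ − a·ω_rod·sinφ = -0.722 m/s;  V_Py = rω cosθ + a·ω_rod·cosφ = +0.10893 m/s.
|V_P| = √(V_Px² + V_Py²) = 0.73017 m/s.

0.730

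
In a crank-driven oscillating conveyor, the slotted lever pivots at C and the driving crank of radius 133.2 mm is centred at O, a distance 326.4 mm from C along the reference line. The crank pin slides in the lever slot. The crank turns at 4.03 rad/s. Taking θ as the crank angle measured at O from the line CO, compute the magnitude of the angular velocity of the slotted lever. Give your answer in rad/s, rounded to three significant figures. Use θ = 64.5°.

ω = 4.03 rad/s
Crank pin A relative to C: A = (d + r cosθ, r sinθ); lever angle φ = atan2(r sinθ, d + r cosθ).
Differentiating tanφ: φ̇ = rω(d cosθ + r)/(d² + r² + 2dr cosθ).
d² + r² + 2dr cosθ = |CA|² = 0.161713 m²;  d cosθ + r = +0.27372 m.
|ω_lever| = |0.1332·4.03·+0.27372| / 0.161713 = 0.90859 rad/s.

0.909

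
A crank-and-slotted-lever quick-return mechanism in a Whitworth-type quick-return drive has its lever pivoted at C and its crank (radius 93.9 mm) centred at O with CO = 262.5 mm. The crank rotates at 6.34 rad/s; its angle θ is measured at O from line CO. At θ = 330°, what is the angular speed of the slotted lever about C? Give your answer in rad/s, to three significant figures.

1.59

ω = 6.34 rad/s
Crank pin A relative to C: A = (d + r cosθ, r sinθ); lever angle φ = atan2(r sinθ, d + r cosθ).
Differentiating tanφ: φ̇ = rω(d cosθ + r)/(d² + r² + 2dr cosθ).
d² + r² + 2dr cosθ = |CA|² = 0.120416 m²;  d cosθ + r = +0.32123 m.
|ω_lever| = |0.0939·6.34·+0.32123| / 0.120416 = 1.5881 rad/s.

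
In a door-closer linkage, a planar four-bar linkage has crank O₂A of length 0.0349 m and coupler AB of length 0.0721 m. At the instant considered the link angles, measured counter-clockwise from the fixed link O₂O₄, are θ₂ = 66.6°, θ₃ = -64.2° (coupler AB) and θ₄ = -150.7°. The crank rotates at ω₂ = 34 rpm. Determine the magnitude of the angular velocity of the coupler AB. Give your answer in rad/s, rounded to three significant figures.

1.05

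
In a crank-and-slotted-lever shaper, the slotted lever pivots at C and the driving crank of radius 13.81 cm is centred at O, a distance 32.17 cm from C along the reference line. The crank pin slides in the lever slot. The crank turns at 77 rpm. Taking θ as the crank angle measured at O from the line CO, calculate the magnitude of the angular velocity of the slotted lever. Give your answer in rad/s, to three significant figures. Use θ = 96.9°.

ω = 8.063 rad/s (from 77 rpm).
Crank pin A relative to C: A = (d + r cosθ, r sinθ); lever angle φ = atan2(r sinθ, d + r cosθ).
Differentiating tanφ: φ̇ = rω(d cosθ + r)/(d² + r² + 2dr cosθ).
d² + r² + 2dr cosθ = |CA|² = 0.111888 m²;  d cosθ + r = +0.099452 m.
|ω_lever| = |0.1381·8.063·+0.099452| / 0.111888 = 0.98979 rad/s.

0.990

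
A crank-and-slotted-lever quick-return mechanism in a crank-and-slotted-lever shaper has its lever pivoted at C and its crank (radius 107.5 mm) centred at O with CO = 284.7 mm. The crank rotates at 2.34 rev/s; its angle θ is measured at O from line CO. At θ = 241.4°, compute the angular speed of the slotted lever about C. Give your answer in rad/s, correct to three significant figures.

ω = 14.7 rad/s (from 2.34 rev/s).
Crank pin A relative to C: A = (d + r cosθ, r sinθ); lever angle φ = atan2(r sinθ, d + r cosθ).
Differentiating tanφ: φ̇ = rω(d cosθ + r)/(d² + r² + 2dr cosθ).
d² + r² + 2dr cosθ = |CA|² = 0.0633094 m²;  d cosθ + r = -0.028784 m.
|ω_lever| = |0.1075·14.7·-0.028784| / 0.0633094 = 0.71859 rad/s.

0.719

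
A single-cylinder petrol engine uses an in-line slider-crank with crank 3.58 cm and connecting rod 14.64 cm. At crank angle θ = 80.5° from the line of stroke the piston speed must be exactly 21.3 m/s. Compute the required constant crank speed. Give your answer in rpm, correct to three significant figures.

For an in-line slider-crank, |v_piston| = rω|sinθ|·[1 + r cosθ/√(L² − r² sin²θ)].
With r = 0.0358 m, L = 0.1464 m, θ = 80.5°: the bracketed kinematic factor |dx/dθ| = 0.036777 m.
ω = v/|dx/dθ| = 21.3/0.036777 = 579.16 rad/s.
N = 60ω/(2π) = 5530.6 rpm.

5530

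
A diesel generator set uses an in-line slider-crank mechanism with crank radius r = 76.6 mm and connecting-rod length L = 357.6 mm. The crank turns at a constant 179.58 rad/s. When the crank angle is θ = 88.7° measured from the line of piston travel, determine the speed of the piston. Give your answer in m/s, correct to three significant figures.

ω = 179.6 rad/s
For an in-line slider-crank, x = r cosθ + √(L² − r² sin²θ), so v = −rω sinθ·[1 + r cosθ/√(L² − r² sin²θ)].
With r = 0.0766 m, L = 0.3576 m, θ = 88.7°: √(L² − r² sin²θ) = 0.3493 m.
v = −0.0766·179.6·0.99974·[1 + 0.0766·0.02269/0.3493] = -13.821 m/s.
|v| = 13.821 m/s.

13.8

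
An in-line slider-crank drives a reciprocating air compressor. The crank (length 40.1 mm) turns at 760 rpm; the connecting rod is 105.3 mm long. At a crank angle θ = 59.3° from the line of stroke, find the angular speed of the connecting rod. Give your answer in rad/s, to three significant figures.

16.4

ω = 79.59 rad/s (converted from 760 rpm).
The rod makes angle φ with the slider axis where L sinφ = r sinθ; differentiating, L cosφ·φ̇ = r ω cosθ.
L cosφ = √(L² − r² sin²θ) = 0.099495 m.
|ω_rod| = r ω |cosθ| / √(L² − r² sin²θ) = 0.0401·79.59·0.51054/0.099495 = 16.376 rad/s.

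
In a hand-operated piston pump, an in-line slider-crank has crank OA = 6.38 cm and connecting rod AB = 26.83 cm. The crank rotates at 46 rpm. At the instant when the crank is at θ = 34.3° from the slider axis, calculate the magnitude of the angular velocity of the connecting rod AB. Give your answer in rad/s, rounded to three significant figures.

0.955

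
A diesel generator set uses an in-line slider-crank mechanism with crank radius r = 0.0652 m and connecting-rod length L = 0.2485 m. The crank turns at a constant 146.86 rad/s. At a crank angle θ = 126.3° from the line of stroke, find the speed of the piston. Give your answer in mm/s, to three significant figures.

6490

ω = 146.9 rad/s
For an in-line slider-crank, x = r cosθ + √(L² − r² sin²θ), so v = −rω sinθ·[1 + r cosθ/√(L² − r² sin²θ)].
With r = 0.0652 m, L = 0.2485 m, θ = 126.3°: √(L² − r² sin²θ) = 0.24288 m.
v = −0.0652·146.9·0.80593·[1 + 0.0652·-0.59201/0.24288] = -6.4906 m/s.
|v| = 6.4906 m/s = 6490.6 mm/s.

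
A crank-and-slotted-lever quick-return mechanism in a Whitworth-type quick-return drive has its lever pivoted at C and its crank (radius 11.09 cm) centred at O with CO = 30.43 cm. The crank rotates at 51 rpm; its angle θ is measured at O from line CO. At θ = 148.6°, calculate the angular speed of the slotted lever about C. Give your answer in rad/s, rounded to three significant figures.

1.86

ω = 5.341 rad/s (from 51 rpm).
Crank pin A relative to C: A = (d + r cosθ, r sinθ); lever angle φ = atan2(r sinθ, d + r cosθ).
Differentiating tanφ: φ̇ = rω(d cosθ + r)/(d² + r² + 2dr cosθ).
d² + r² + 2dr cosθ = |CA|² = 0.047288 m²;  d cosθ + r = -0.14884 m.
|ω_lever| = |0.1109·5.341·-0.14884| / 0.047288 = 1.8642 rad/s.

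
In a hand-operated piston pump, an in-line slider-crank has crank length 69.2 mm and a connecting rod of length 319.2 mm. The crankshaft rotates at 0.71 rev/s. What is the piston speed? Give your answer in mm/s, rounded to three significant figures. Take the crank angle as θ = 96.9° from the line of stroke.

ω = 2π·0.71 = 4.461 rad/s
For an in-line slider-crank, x = r cosθ + √(L² − r² sin²θ), so v = −rω sinθ·[1 + r cosθ/√(L² − r² sin²θ)].
With r = 0.0692 m, L = 0.3192 m, θ = 96.9°: √(L² − r² sin²θ) = 0.31172 m.
v = −0.0692·4.461·0.99276·[1 + 0.0692·-0.12014/0.31172] = -0.2983 m/s.
|v| = 0.2983 m/s = 298.3 mm/s.

298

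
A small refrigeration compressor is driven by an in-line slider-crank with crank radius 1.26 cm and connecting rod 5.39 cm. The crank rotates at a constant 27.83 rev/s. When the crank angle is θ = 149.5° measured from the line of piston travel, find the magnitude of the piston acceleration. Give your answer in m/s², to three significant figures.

287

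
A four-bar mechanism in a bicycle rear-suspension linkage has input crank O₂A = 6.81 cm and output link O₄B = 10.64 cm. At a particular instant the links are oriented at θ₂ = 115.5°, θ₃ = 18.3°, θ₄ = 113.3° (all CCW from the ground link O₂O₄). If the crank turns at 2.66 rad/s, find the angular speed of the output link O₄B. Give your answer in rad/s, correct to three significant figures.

ω₂ = 2.66 rad/s
Differentiating the loop-closure r₂e^{iθ₂}+r₃e^{iθ₃}=r₁+r₄e^{iθ₄} gives r₂ω₂e^{iθ₂}+r₃ω₃e^{iθ₃}=r₄ω₄e^{iθ₄}.
Eliminating the other unknown: ω₄ = r₂ω₂ sin(θ₂−θ₃) / [r₄ sin(θ₄−θ₃)].
Numerator sine = +0.99211; denominator sine = +0.99619.
Result = 0.0681·2.66·(+0.99211) / (0.1064·(+0.99619)) = +1.6955 rad/s; magnitude 1.6955 rad/s.

1.70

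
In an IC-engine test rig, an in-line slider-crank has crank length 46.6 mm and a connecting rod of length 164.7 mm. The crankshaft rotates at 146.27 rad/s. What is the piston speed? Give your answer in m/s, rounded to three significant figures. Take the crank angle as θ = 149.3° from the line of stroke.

ω = 146.3 rad/s
For an in-line slider-crank, x = r cosθ + √(L² − r² sin²θ), so v = −rω sinθ·[1 + r cosθ/√(L² − r² sin²θ)].
With r = 0.0466 m, L = 0.1647 m, θ = 149.3°: √(L² − r² sin²θ) = 0.16297 m.
v = −0.0466·146.3·0.51054·[1 + 0.0466·-0.85985/0.16297] = -2.6244 m/s.
|v| = 2.6244 m/s.

2.62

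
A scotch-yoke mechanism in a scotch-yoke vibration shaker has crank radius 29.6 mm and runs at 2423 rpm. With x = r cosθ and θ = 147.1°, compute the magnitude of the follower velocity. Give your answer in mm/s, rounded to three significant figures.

ω = 253.7 rad/s (from 2423 rpm).
x = r cosθ ⇒ ẋ = −rω sinθ.
|v| = rω|sinθ| = 0.0296·253.7·|sin 147.1°| = 4.0796 m/s = 4079.6 mm/s.

4080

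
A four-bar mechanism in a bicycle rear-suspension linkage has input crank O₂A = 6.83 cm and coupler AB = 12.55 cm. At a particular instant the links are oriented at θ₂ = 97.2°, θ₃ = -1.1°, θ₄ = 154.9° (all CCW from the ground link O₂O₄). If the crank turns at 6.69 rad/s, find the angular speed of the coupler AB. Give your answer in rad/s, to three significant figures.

7.57

ω₂ = 6.69 rad/s
Differentiating the loop-closure r₂e^{iθ₂}+r₃e^{iθ₃}=r₁+r₄e^{iθ₄} gives r₂ω₂e^{iθ₂}+r₃ω₃e^{iθ₃}=r₄ω₄e^{iθ₄}.
Eliminating the other unknown: ω₃ = r₂ω₂ sin(θ₄−θ₂) / [r₃ sin(θ₃−θ₄)].
Numerator sine = +0.84526; denominator sine = -0.40674.
Result = 0.0683·6.69·(+0.84526) / (0.1255·(-0.40674)) = -7.5663 rad/s; magnitude 7.5663 rad/s.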